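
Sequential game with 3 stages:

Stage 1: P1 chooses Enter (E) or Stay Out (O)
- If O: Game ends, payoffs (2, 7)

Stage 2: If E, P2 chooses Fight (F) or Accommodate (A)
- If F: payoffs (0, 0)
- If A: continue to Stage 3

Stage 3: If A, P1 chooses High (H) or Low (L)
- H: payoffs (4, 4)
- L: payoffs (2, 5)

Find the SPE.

SPE: (E, A, H); Outcome (4, 4)

Work:
Stage 3: P1 chooses H (4 vs 2)
Stage 2: P2: F->0, A->4 (anticipating H). Choose A
Stage 1: P1: O->2, E->4 (anticipating A, H). Choose E
SPE path: E -> A -> H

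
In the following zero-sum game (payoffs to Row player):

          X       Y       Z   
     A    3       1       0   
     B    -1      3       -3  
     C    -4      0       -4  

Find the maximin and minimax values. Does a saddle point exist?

Maximin = 0, Minimax = 0, Saddle: True

Work:
Row minimums: [0, -3, -4] → maximin = 0
Column maximums: [3, 3, 0] → minimax = 0
Saddle point exists! Game value = 0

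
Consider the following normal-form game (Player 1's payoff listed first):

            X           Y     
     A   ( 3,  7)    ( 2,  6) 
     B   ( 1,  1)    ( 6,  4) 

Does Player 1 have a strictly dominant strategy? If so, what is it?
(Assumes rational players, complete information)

No strictly dominant strategy exists for Player 1

Work:
A strategy strictly dominates another if it gives a strictly higher payoff against every opponent action. Compare each pair of P1's strategies column-by-column:
  A vs B: [3 vs 1, 2 vs 6] → A does not strictly dominate B (column Y: 2 ≤ 6)
  B vs A: [1 vs 3, 6 vs 2] → B does not strictly dominate A (column X: 1 ≤ 3)
No single strategy strictly dominates all others → no strictly dominant strategy.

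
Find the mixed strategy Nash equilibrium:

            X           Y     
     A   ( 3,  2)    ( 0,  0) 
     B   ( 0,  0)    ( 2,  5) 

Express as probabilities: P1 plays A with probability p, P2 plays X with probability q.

p = 0.7143, q = 0.4

Work:
Find probabilities that make opponent indifferent:
P2 chooses q to make P1 indifferent between A and B
P1 chooses p to make P2 indifferent between X and Y
Mixed NE: P1 plays (A: 0.7143, B: 0.2857), P2 plays (X: 0.4, Y: 0.6)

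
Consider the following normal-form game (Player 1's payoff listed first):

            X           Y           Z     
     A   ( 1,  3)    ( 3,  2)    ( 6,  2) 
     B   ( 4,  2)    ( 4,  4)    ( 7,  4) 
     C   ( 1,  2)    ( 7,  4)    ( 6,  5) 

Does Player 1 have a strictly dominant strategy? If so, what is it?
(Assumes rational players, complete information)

No strictly dominant strategy exists for Player 1

Work:
A strategy strictly dominates another if it gives a strictly higher payoff against every opponent action. Compare each pair of P1's strategies column-by-column:
  A vs B: [1 vs 4, 3 vs 4, 6 vs 7] → A does not strictly dominate B (column X: 1 ≤ 4)
  A vs C: [1 vs 1, 3 vs 7, 6 vs 6] → A does not strictly dominate C (column X: 1 ≤ 1)
  B vs A: [4 vs 1, 4 vs 3, 7 vs 6] → B strictly dominates A
  B vs C: [4 vs 1, 4 vs 7, 7 vs 6] → B does not strictly dominate C (column Y: 4 ≤ 7)
  C vs A: [1 vs 1, 7 vs 3, 6 vs 6] → C does not strictly dominate A (column X: 1 ≤ 1)
  C vs B: [1 vs 4, 7 vs 4, 6 vs 7] → C does not strictly dominate B (column X: 1 ≤ 4)
No single strategy strictly dominates all others → no strictly dominant strategy.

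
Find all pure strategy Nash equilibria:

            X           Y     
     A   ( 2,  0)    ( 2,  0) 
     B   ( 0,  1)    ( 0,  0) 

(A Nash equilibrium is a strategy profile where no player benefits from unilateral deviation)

Nash equilibrium: (A, X), (A, Y)

Work:
Best responses:
  P1 vs X: payoffs [2, 0] → best response A (payoff 2)
  P1 vs Y: payoffs [2, 0] → best response A (payoff 2)
  P2 vs A: payoffs [0, 0] → best response X/Y (payoff 0)
  P2 vs B: payoffs [1, 0] → best response X (payoff 1)
Mutual best responses: (A,X), (A,Y) → Nash equilibria.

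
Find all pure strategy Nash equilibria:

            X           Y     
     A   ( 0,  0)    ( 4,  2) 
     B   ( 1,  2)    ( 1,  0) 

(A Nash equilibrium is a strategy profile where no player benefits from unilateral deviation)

Nash equilibrium: (A, Y), (B, X)

Work:
Best responses:
  P1 vs X: payoffs [0, 1] → best response B (payoff 1)
  P1 vs Y: payoffs [4, 1] → best response A (payoff 4)
  P2 vs A: payoffs [0, 2] → best response Y (payoff 2)
  P2 vs B: payoffs [2, 0] → best response X (payoff 2)
Mutual best responses: (A,Y), (B,X) → Nash equilibria.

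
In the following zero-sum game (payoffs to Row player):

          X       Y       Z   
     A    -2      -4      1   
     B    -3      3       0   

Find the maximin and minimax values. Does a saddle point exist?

Maximin = -3, Minimax = -2, Saddle: False

Work:
Row minimums: [-4, -3] → maximin = -3
Column maximums: [-2, 3, 1] → minimax = -2
No saddle point (maximin ≠ minimax). Mixed strategy needed.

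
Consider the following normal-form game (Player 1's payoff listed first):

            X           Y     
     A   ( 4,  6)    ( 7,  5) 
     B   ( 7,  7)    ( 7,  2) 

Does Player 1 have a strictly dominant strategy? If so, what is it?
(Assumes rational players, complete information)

No strictly dominant strategy exists for Player 1

Work:
A strategy strictly dominates another if it gives a strictly higher payoff against every opponent action. Compare each pair of P1's strategies column-by-column:
  A vs B: [4 vs 7, 7 vs 7] → A does not strictly dominate B (column X: 4 ≤ 7)
  B vs A: [7 vs 4, 7 vs 7] → B does not strictly dominate A (column Y: 7 ≤ 7)
No single strategy strictly dominates all others → no strictly dominant strategy.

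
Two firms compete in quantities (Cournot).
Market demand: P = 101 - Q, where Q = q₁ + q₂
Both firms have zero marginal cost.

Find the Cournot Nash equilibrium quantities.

q₁* = q₂* = 33.67; P* = 33.67

Work:
Profit: π_i = P·q_i = (a - q_i - q_j)·q_i
FOC: ∂π_i/∂q_i = a - 2q_i - q_j = 0
Reaction function: q_i = (101 - q_j)/2
Symmetry: q* = 101/3 = 33.67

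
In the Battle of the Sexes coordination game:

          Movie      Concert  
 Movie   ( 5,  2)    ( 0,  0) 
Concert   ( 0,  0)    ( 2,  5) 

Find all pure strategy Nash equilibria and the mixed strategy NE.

Pure NE: (Movie, Movie) and (Concert, Concert); Mixed NE: p = 0.7143, q = 0.2857

Work:
Check pure NE:
(Movie, Movie): (5, 2) - no unilateral deviation beneficial
(Concert, Concert): (2, 5) - no unilateral deviation beneficial
Mixed NE: P1 plays Movie with p = 0.7143, P2 plays Movie with q = 0.2857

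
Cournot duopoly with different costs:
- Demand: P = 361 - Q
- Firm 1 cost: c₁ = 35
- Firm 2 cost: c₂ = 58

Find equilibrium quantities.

q₁* = 116.33, q₂* = 93.33

Work:
Reaction: q₁ = (361 - 35 - q₂)/2
Reaction: q₂ = (361 - 58 - q₁)/2
Solve simultaneously:
q₁* = (361 - 2×35 + 58)/3 = 116.33
q₂* = (361 - 2×58 + 35)/3 = 93.33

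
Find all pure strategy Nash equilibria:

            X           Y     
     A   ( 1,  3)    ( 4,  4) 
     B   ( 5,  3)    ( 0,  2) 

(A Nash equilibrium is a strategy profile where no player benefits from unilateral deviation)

Nash equilibrium: (A, Y), (B, X)

Work:
Best responses:
  P1 vs X: payoffs [1, 5] → best response B (payoff 5)
  P1 vs Y: payoffs [4, 0] → best response A (payoff 4)
  P2 vs A: payoffs [3, 4] → best response Y (payoff 4)
  P2 vs B: payoffs [3, 2] → best response X (payoff 3)
Mutual best responses: (A,Y), (B,X) → Nash equilibria.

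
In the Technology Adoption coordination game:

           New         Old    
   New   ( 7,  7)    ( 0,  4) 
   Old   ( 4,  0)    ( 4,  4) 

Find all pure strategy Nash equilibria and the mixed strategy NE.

Pure NE: (New, New) and (Old, Old); Mixed NE: p = 0.5714, q = 0.5714

Work:
Check pure NE:
(New, New): (7, 7) - no unilateral deviation beneficial
(Old, Old): (4, 4) - no unilateral deviation beneficial
Mixed NE: P1 plays New with p = 0.5714, P2 plays New with q = 0.5714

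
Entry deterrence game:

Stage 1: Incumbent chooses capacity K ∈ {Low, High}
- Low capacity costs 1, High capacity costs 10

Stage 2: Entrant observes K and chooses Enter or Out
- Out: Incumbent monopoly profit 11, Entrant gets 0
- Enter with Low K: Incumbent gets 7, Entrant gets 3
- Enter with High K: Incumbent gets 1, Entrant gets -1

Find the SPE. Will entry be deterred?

SPE: (Low, Enter|Low, Out|High); Entry not deterred. Incumbent net profit = 6, Entrant gets 3

Work:
After Low K: Entrant enters (3 > 0)
After High K: Entrant stays out (-1 < 0)
Incumbent: Low → 7−1=6, High → 11−10=1
Incumbent chooses Low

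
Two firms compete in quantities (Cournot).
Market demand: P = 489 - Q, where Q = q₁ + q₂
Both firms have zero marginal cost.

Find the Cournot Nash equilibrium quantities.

q₁* = q₂* = 163.0; P* = 163.0

Work:
Profit: π_i = P·q_i = (a - q_i - q_j)·q_i
FOC: ∂π_i/∂q_i = a - 2q_i - q_j = 0
Reaction function: q_i = (489 - q_j)/2
Symmetry: q* = 489/3 = 163.0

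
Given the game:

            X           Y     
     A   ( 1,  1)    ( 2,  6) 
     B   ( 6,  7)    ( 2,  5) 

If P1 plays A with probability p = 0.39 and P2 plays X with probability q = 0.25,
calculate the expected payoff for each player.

E[P1] = 2.5125, E[P2] = 5.2075

Work:
E[P1] = p·q·π₁(A,X) + p·(1-q)·π₁(A,Y) + (1-p)·q·π₁(B,X) + (1-p)·(1-q)·π₁(B,Y)
= 0.39·0.25·1 + 0.39·0.75·2 + 0.61·0.25·6 + 0.61·0.75·2
= 2.5125

E[P2] = 5.2075 (similar calculation)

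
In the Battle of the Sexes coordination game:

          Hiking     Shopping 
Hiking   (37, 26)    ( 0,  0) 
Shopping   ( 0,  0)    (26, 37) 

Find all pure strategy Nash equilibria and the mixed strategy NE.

Pure NE: (Hiking, Hiking) and (Shopping, Shopping); Mixed NE: p = 0.5873, q = 0.4127

Work:
Check pure NE:
(Hiking, Hiking): (37, 26) - no unilateral deviation beneficial
(Shopping, Shopping): (26, 37) - no unilateral deviation beneficial
Mixed NE: P1 plays Hiking with p = 0.5873, P2 plays Hiking with q = 0.4127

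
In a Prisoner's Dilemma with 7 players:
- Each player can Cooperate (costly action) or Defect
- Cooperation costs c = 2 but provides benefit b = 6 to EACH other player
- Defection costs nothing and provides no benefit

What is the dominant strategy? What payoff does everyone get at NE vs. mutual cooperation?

Dominant: Defect; NE payoff = 0; Coop payoff = 34

Work:
Defect dominates (saves cost c = 2, benefit to others is external)
NE: All defect → everyone gets 0
If all cooperate: each receives (6)×6 - 2 = 34
Social dilemma: 34 > 0 but NE gives 0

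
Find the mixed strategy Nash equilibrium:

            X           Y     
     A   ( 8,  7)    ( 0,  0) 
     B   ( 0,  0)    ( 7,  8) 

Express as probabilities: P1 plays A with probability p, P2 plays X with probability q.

p = 0.5333, q = 0.4667

Work:
Find probabilities that make opponent indifferent:
P2 chooses q to make P1 indifferent between A and B
P1 chooses p to make P2 indifferent between X and Y
Mixed NE: P1 plays (A: 0.5333, B: 0.4667), P2 plays (X: 0.4667, Y: 0.5333)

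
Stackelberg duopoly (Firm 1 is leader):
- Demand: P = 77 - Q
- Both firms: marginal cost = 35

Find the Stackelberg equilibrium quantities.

q₁* (leader) = 21.0, q₂* (follower) = 10.5

Work:
Follower's reaction: q₂ = (a - c - q₁)/2
Leader substitutes: π₁ = q₁·(a - q₁ - (a-c-q₁)/2 - c)
FOC: q₁* = (77 - 35)/2 = 21.00
Then: q₂* = (77 - 35 - 21.0)/2 = 10.50
Leader has first-mover advantage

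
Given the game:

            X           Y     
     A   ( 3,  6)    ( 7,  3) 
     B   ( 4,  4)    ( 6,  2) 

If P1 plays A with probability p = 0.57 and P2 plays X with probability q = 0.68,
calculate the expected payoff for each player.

E[P1] = 4.4348, E[P2] = 4.3176

Work:
E[P1] = p·q·π₁(A,X) + p·(1-q)·π₁(A,Y) + (1-p)·q·π₁(B,X) + (1-p)·(1-q)·π₁(B,Y)
= 0.57·0.68·3 + 0.57·0.32·7 + 0.43·0.68·4 + 0.43·0.32·6
= 4.4348

E[P2] = 4.3176 (similar calculation)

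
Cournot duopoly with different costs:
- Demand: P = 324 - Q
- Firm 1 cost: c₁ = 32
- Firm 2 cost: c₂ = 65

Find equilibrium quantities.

q₁* = 108.33, q₂* = 75.33

Work:
Reaction: q₁ = (324 - 32 - q₂)/2
Reaction: q₂ = (324 - 65 - q₁)/2
Solve simultaneously:
q₁* = (324 - 2×32 + 65)/3 = 108.33
q₂* = (324 - 2×65 + 32)/3 = 75.33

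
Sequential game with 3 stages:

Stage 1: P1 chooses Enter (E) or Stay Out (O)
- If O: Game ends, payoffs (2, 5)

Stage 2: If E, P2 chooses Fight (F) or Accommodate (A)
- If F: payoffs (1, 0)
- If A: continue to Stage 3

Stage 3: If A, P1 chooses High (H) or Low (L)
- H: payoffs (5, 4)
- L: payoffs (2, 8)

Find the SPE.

SPE: (E, A, H); Outcome (5, 4)

Work:
Stage 3: P1 chooses H (5 vs 2)
Stage 2: P2: F->0, A->4 (anticipating H). Choose A
Stage 1: P1: O->2, E->5 (anticipating A, H). Choose E
SPE path: E -> A -> H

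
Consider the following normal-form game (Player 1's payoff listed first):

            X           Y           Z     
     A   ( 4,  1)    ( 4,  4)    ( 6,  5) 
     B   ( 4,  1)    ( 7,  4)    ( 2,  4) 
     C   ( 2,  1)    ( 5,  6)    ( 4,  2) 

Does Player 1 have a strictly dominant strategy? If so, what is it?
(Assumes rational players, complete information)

No strictly dominant strategy exists for Player 1

Work:
A strategy strictly dominates another if it gives a strictly higher payoff against every opponent action. Compare each pair of P1's strategies column-by-column:
  A vs B: [4 vs 4, 4 vs 7, 6 vs 2] → A does not strictly dominate B (column X: 4 ≤ 4)
  A vs C: [4 vs 2, 4 vs 5, 6 vs 4] → A does not strictly dominate C (column Y: 4 ≤ 5)
  B vs A: [4 vs 4, 7 vs 4, 2 vs 6] → B does not strictly dominate A (column X: 4 ≤ 4)
  B vs C: [4 vs 2, 7 vs 5, 2 vs 4] → B does not strictly dominate C (column Z: 2 ≤ 4)
  C vs A: [2 vs 4, 5 vs 4, 4 vs 6] → C does not strictly dominate A (column X: 2 ≤ 4)
  C vs B: [2 vs 4, 5 vs 7, 4 vs 2] → C does not strictly dominate B (column X: 2 ≤ 4)
No single strategy strictly dominates all others → no strictly dominant strategy.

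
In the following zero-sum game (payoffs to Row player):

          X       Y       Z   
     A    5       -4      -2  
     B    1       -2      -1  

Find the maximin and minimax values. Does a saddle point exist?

Maximin = -2, Minimax = -2, Saddle: True

Work:
Row minimums: [-4, -2] → maximin = -2
Column maximums: [5, -2, -1] → minimax = -2
Saddle point exists! Game value = -2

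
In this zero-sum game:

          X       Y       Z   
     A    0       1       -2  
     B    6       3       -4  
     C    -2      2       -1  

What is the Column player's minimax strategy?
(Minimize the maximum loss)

Column should play Z, value = -1

Work:
Column player minimizes Row's maximum payoff:
Column X: max payoff to Row = 6
Column Y: max payoff to Row = 3
Column Z: max payoff to Row = -1
Minimum is -1, achieved by column Z.
Minimax strategy: Z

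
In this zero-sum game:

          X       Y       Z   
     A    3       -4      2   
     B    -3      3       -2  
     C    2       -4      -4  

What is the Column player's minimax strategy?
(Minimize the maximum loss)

Column should play Z, value = 2

Work:
Column player minimizes Row's maximum payoff:
Column X: max payoff to Row = 3
Column Y: max payoff to Row = 3
Column Z: max payoff to Row = 2
Minimum is 2, achieved by column Z.
Minimax strategy: Z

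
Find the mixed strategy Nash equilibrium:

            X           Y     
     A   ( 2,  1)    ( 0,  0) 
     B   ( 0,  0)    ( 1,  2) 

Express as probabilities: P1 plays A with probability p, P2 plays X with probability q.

p = 0.6667, q = 0.3333

Work:
Find probabilities that make opponent indifferent:
P2 chooses q to make P1 indifferent between A and B
P1 chooses p to make P2 indifferent between X and Y
Mixed NE: P1 plays (A: 0.6667, B: 0.3333), P2 plays (X: 0.3333, Y: 0.6667)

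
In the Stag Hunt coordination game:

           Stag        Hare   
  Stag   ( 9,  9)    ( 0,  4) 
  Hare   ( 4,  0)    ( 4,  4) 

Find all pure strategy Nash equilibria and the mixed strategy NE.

Pure NE: (Stag, Stag) and (Hare, Hare); Mixed NE: p = 0.4444, q = 0.4444

Work:
Check pure NE:
(Stag, Stag): (9, 9) - no unilateral deviation beneficial
(Hare, Hare): (4, 4) - no unilateral deviation beneficial
Mixed NE: P1 plays Stag with p = 0.4444, P2 plays Stag with q = 0.4444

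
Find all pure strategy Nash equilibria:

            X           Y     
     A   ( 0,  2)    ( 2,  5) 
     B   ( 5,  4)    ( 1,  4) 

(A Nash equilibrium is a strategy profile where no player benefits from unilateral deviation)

Nash equilibrium: (A, Y), (B, X)

Work:
Best responses:
  P1 vs X: payoffs [0, 5] → best response B (payoff 5)
  P1 vs Y: payoffs [2, 1] → best response A (payoff 2)
  P2 vs A: payoffs [2, 5] → best response Y (payoff 5)
  P2 vs B: payoffs [4, 4] → best response X/Y (payoff 4)
Mutual best responses: (A,Y), (B,X) → Nash equilibria.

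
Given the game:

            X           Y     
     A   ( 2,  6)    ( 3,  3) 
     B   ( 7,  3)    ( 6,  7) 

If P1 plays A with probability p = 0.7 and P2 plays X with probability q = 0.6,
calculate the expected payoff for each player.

E[P1] = 3.66, E[P2] = 4.74

Work:
E[P1] = p·q·π₁(A,X) + p·(1-q)·π₁(A,Y) + (1-p)·q·π₁(B,X) + (1-p)·(1-q)·π₁(B,Y)
= 0.7·0.6·2 + 0.7·0.4·3 + 0.3·0.6·7 + 0.3·0.4·6
= 3.66

E[P2] = 4.74 (similar calculation)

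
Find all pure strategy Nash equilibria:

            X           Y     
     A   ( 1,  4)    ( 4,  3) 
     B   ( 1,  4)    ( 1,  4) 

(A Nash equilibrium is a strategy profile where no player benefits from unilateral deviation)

Nash equilibrium: (A, X), (B, X)

Work:
Best responses:
  P1 vs X: payoffs [1, 1] → best response A/B (payoff 1)
  P1 vs Y: payoffs [4, 1] → best response A (payoff 4)
  P2 vs A: payoffs [4, 3] → best response X (payoff 4)
  P2 vs B: payoffs [4, 4] → best response X/Y (payoff 4)
Mutual best responses: (A,X), (B,X) → Nash equilibria.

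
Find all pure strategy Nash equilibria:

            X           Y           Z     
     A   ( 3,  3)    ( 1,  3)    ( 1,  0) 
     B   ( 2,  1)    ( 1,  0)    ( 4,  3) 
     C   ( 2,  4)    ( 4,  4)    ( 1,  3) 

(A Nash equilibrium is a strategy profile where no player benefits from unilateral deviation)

Nash equilibrium: (A, X), (B, Z), (C, Y)

Work:
Best responses:
  P1 vs X: payoffs [3, 2, 2] → best response A (payoff 3)
  P1 vs Y: payoffs [1, 1, 4] → best response C (payoff 4)
  P1 vs Z: payoffs [1, 4, 1] → best response B (payoff 4)
  P2 vs A: payoffs [3, 3, 0] → best response X/Y (payoff 3)
  P2 vs B: payoffs [1, 0, 3] → best response Z (payoff 3)
  P2 vs C: payoffs [4, 4, 3] → best response X/Y (payoff 4)
Mutual best responses: (A,X), (B,Z), (C,Y) → Nash equilibria.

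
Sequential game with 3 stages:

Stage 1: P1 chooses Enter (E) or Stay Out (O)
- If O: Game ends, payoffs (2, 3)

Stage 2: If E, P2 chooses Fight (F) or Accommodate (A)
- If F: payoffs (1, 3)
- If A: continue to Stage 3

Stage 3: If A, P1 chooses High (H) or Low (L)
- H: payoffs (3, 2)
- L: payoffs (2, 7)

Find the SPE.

SPE: (O, F, H); Outcome (2, 3)

Work:
Stage 3: P1 chooses H (3 vs 2)
Stage 2: P2: F->3, A->2 (anticipating H). Choose F
Stage 1: P1: O->2, E->1 (anticipating F, H). Choose O
SPE path: O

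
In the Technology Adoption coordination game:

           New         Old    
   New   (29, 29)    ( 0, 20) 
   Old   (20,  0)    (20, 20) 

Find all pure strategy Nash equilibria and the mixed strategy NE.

Pure NE: (New, New) and (Old, Old); Mixed NE: p = 0.6897, q = 0.6897

Work:
Check pure NE:
(New, New): (29, 29) - no unilateral deviation beneficial
(Old, Old): (20, 20) - no unilateral deviation beneficial
Mixed NE: P1 plays New with p = 0.6897, P2 plays New with q = 0.6897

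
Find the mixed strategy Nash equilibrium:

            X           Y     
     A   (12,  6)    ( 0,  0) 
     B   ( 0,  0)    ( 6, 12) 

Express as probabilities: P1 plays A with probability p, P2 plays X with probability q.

p = 0.6667, q = 0.3333

Work:
Find probabilities that make opponent indifferent:
P2 chooses q to make P1 indifferent between A and B
P1 chooses p to make P2 indifferent between X and Y
Mixed NE: P1 plays (A: 0.6667, B: 0.3333), P2 plays (X: 0.3333, Y: 0.6667)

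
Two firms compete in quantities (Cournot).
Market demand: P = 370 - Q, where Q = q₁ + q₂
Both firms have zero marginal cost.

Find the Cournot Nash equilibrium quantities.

q₁* = q₂* = 123.33; P* = 123.33

Work:
Profit: π_i = P·q_i = (a - q_i - q_j)·q_i
FOC: ∂π_i/∂q_i = a - 2q_i - q_j = 0
Reaction function: q_i = (370 - q_j)/2
Symmetry: q* = 370/3 = 123.33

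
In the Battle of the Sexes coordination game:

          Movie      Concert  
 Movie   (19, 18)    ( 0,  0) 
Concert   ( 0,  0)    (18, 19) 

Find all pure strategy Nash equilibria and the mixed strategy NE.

Pure NE: (Movie, Movie) and (Concert, Concert); Mixed NE: p = 0.5135, q = 0.4865

Work:
Check pure NE:
(Movie, Movie): (19, 18) - no unilateral deviation beneficial
(Concert, Concert): (18, 19) - no unilateral deviation beneficial
Mixed NE: P1 plays Movie with p = 0.5135, P2 plays Movie with q = 0.4865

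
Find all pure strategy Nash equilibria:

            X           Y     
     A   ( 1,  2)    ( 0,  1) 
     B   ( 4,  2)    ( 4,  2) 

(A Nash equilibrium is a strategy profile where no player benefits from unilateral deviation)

Nash equilibrium: (B, X), (B, Y)

Work:
Best responses:
  P1 vs X: payoffs [1, 4] → best response B (payoff 4)
  P1 vs Y: payoffs [0, 4] → best response B (payoff 4)
  P2 vs A: payoffs [2, 1] → best response X (payoff 2)
  P2 vs B: payoffs [2, 2] → best response X/Y (payoff 2)
Mutual best responses: (B,X), (B,Y) → Nash equilibria.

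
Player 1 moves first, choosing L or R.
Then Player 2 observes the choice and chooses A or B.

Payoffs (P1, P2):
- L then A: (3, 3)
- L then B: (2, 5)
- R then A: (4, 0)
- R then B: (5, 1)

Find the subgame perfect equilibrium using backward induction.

P1 plays R, P2 plays B after L and B after R; Payoff (5, 1)

Work:
Backward induction:
After L: P2 chooses B → P1 gets 2
After R: P2 chooses B → P1 gets 5
P1 chooses R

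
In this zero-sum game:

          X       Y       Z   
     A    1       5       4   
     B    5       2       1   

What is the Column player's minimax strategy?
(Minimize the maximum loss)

Column should play Z, value = 4

Work:
Column player minimizes Row's maximum payoff:
Column X: max payoff to Row = 5
Column Y: max payoff to Row = 5
Column Z: max payoff to Row = 4
Minimum is 4, achieved by column Z.
Minimax strategy: Z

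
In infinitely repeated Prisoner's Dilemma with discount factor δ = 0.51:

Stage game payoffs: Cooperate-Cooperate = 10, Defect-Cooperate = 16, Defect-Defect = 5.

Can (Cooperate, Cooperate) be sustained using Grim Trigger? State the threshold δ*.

δ* = 0.5455; since δ = 0.51 < 0.5455, cooperation cannot be sustained

Work:
For Grim Trigger:
Cooperate forever: 10/(1-δ)
Defect then punished: 16 + 5·δ/(1-δ)
Need: 10/(1-δ) ≥ 16 + 5·δ/(1-δ)
Solving: δ ≥ (T-R)/(T-P) = (16-10)/(16-5) = 0.5455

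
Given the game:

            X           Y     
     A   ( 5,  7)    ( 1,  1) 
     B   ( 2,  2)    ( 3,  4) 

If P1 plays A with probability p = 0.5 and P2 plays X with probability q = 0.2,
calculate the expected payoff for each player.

E[P1] = 2.3, E[P2] = 2.9

Work:
E[P1] = p·q·π₁(A,X) + p·(1-q)·π₁(A,Y) + (1-p)·q·π₁(B,X) + (1-p)·(1-q)·π₁(B,Y)
= 0.5·0.2·5 + 0.5·0.8·1 + 0.5·0.2·2 + 0.5·0.8·3
= 2.3

E[P2] = 2.9 (similar calculation)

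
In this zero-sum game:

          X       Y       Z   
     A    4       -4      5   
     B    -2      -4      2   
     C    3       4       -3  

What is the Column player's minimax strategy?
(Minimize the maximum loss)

Column should play X or Y (all achieve the minimum), value = 4

Work:
Column player minimizes Row's maximum payoff:
Column X: max payoff to Row = 4
Column Y: max payoff to Row = 4
Column Z: max payoff to Row = 5
Minimum is 4, achieved by columns X, Y (tied).
Each of X or Y is a minimax strategy.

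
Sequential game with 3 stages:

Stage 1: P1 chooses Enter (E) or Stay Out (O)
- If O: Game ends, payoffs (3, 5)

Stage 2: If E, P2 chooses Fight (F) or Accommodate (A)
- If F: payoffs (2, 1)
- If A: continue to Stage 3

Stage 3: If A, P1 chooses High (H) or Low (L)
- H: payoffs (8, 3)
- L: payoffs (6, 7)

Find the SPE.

SPE: (E, A, H); Outcome (8, 3)

Work:
Stage 3: P1 chooses H (8 vs 6)
Stage 2: P2: F->1, A->3 (anticipating H). Choose A
Stage 1: P1: O->3, E->8 (anticipating A, H). Choose E
SPE path: E -> A -> H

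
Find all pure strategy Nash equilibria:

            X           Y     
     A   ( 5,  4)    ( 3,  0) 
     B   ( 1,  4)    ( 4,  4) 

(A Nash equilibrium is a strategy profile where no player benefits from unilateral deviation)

Nash equilibrium: (A, X), (B, Y)

Work:
Best responses:
  P1 vs X: payoffs [5, 1] → best response A (payoff 5)
  P1 vs Y: payoffs [3, 4] → best response B (payoff 4)
  P2 vs A: payoffs [4, 0] → best response X (payoff 4)
  P2 vs B: payoffs [4, 4] → best response X/Y (payoff 4)
Mutual best responses: (A,X), (B,Y) → Nash equilibria.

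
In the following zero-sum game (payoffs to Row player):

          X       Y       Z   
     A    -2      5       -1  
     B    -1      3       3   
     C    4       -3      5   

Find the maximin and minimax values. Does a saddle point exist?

Maximin = -1, Minimax = 4, Saddle: False

Work:
Row minimums: [-2, -1, -3] → maximin = -1
Column maximums: [4, 5, 5] → minimax = 4
No saddle point (maximin ≠ minimax). Mixed strategy needed.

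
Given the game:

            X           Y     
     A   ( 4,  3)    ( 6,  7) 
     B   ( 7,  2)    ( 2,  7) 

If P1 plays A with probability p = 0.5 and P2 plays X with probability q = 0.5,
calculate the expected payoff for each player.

E[P1] = 4.75, E[P2] = 4.75

Work:
E[P1] = p·q·π₁(A,X) + p·(1-q)·π₁(A,Y) + (1-p)·q·π₁(B,X) + (1-p)·(1-q)·π₁(B,Y)
= 0.5·0.5·4 + 0.5·0.5·6 + 0.5·0.5·7 + 0.5·0.5·2
= 4.75

E[P2] = 4.75 (similar calculation)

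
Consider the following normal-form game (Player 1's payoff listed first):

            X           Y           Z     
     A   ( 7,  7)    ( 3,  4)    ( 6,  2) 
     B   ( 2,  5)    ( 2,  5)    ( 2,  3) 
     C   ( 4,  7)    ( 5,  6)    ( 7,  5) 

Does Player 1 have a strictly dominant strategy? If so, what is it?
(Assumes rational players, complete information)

No strictly dominant strategy exists for Player 1

Work:
A strategy strictly dominates another if it gives a strictly higher payoff against every opponent action. Compare each pair of P1's strategies column-by-column:
  A vs B: [7 vs 2, 3 vs 2, 6 vs 2] → A strictly dominates B
  A vs C: [7 vs 4, 3 vs 5, 6 vs 7] → A does not strictly dominate C (column Y: 3 ≤ 5)
  B vs A: [2 vs 7, 2 vs 3, 2 vs 6] → B does not strictly dominate A (column X: 2 ≤ 7)
  B vs C: [2 vs 4, 2 vs 5, 2 vs 7] → B does not strictly dominate C (column X: 2 ≤ 4)
  C vs A: [4 vs 7, 5 vs 3, 7 vs 6] → C does not strictly dominate A (column X: 4 ≤ 7)
  C vs B: [4 vs 2, 5 vs 2, 7 vs 2] → C strictly dominates B
No single strategy strictly dominates all others → no strictly dominant strategy.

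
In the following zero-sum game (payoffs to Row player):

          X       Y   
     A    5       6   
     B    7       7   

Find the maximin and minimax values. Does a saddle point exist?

Maximin = 7, Minimax = 7, Saddle: True

Work:
Row minimums: [5, 7] → maximin = 7
Column maximums: [7, 7] → minimax = 7
Saddle point exists! Game value = 7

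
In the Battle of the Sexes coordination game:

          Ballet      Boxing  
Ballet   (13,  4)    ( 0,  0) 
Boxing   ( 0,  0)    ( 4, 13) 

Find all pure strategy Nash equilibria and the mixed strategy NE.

Pure NE: (Ballet, Ballet) and (Boxing, Boxing); Mixed NE: p = 0.7647, q = 0.2353

Work:
Check pure NE:
(Ballet, Ballet): (13, 4) - no unilateral deviation beneficial
(Boxing, Boxing): (4, 13) - no unilateral deviation beneficial
Mixed NE: P1 plays Ballet with p = 0.7647, P2 plays Ballet with q = 0.2353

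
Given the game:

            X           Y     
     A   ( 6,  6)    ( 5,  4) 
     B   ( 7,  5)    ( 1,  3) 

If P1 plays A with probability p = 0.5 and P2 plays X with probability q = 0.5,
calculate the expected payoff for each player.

E[P1] = 4.75, E[P2] = 4.5

Work:
E[P1] = p·q·π₁(A,X) + p·(1-q)·π₁(A,Y) + (1-p)·q·π₁(B,X) + (1-p)·(1-q)·π₁(B,Y)
= 0.5·0.5·6 + 0.5·0.5·5 + 0.5·0.5·7 + 0.5·0.5·1
= 4.75

E[P2] = 4.5 (similar calculation)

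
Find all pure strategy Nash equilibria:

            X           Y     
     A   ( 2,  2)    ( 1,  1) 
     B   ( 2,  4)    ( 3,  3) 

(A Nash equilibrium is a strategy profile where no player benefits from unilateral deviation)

Nash equilibrium: (A, X), (B, X)

Work:
Best responses:
  P1 vs X: payoffs [2, 2] → best response A/B (payoff 2)
  P1 vs Y: payoffs [1, 3] → best response B (payoff 3)
  P2 vs A: payoffs [2, 1] → best response X (payoff 2)
  P2 vs B: payoffs [4, 3] → best response X (payoff 4)
Mutual best responses: (A,X), (B,X) → Nash equilibria.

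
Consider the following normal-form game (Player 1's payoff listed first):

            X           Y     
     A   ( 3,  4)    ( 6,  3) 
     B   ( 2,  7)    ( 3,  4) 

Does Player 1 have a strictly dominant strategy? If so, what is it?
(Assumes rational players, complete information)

Yes, Player 1's strictly dominant strategy is A

Work:
A strategy strictly dominates another if it gives a strictly higher payoff against every opponent action. Compare each pair of P1's strategies column-by-column:
  A vs B: [3 vs 2, 6 vs 3] → A strictly dominates B
  B vs A: [2 vs 3, 3 vs 6] → B does not strictly dominate A (column X: 2 ≤ 3)
A strictly dominates every other strategy → strictly dominant.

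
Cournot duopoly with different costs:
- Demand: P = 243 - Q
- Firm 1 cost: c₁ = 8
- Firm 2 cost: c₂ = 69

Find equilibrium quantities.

q₁* = 98.67, q₂* = 37.67

Work:
Reaction: q₁ = (243 - 8 - q₂)/2
Reaction: q₂ = (243 - 69 - q₁)/2
Solve simultaneously:
q₁* = (243 - 2×8 + 69)/3 = 98.67
q₂* = (243 - 2×69 + 8)/3 = 37.67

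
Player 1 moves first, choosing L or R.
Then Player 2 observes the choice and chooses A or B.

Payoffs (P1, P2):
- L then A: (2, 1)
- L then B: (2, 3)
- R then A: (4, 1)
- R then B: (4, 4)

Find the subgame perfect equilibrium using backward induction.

P1 plays R, P2 plays B after L and B after R; Payoff (4, 4)

Work:
Backward induction:
After L: P2 chooses B → P1 gets 2
After R: P2 chooses B → P1 gets 4
P1 chooses R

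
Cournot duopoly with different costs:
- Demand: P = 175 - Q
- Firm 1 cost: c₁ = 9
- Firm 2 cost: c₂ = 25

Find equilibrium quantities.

q₁* = 60.67, q₂* = 44.67

Work:
Reaction: q₁ = (175 - 9 - q₂)/2
Reaction: q₂ = (175 - 25 - q₁)/2
Solve simultaneously:
q₁* = (175 - 2×9 + 25)/3 = 60.67
q₂* = (175 - 2×25 + 9)/3 = 44.67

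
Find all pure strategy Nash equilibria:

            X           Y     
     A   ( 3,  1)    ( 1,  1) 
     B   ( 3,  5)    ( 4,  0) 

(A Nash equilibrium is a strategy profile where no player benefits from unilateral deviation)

Nash equilibrium: (A, X), (B, X)

Work:
Best responses:
  P1 vs X: payoffs [3, 3] → best response A/B (payoff 3)
  P1 vs Y: payoffs [1, 4] → best response B (payoff 4)
  P2 vs A: payoffs [1, 1] → best response X/Y (payoff 1)
  P2 vs B: payoffs [5, 0] → best response X (payoff 5)
Mutual best responses: (A,X), (B,X) → Nash equilibria.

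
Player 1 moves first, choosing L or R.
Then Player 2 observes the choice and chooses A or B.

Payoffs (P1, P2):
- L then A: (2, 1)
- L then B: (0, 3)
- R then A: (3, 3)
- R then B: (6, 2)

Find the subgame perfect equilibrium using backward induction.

P1 plays R, P2 plays B after L and A after R; Payoff (3, 3)

Work:
Backward induction:
After L: P2 chooses B → P1 gets 0
After R: P2 chooses A → P1 gets 3
P1 chooses R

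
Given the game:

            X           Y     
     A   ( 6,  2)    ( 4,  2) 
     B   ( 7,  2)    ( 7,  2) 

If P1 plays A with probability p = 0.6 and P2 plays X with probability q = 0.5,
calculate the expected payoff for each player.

E[P1] = 5.8, E[P2] = 2.0

Work:
E[P1] = p·q·π₁(A,X) + p·(1-q)·π₁(A,Y) + (1-p)·q·π₁(B,X) + (1-p)·(1-q)·π₁(B,Y)
= 0.6·0.5·6 + 0.6·0.5·4 + 0.4·0.5·7 + 0.4·0.5·7
= 5.8

E[P2] = 2.0 (similar calculation)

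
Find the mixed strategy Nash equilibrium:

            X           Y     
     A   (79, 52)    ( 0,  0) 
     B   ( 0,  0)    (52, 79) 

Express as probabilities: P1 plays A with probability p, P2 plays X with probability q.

p = 0.6031, q = 0.3969

Work:
Find probabilities that make opponent indifferent:
P2 chooses q to make P1 indifferent between A and B
P1 chooses p to make P2 indifferent between X and Y
Mixed NE: P1 plays (A: 0.6031, B: 0.3969), P2 plays (X: 0.3969, Y: 0.6031)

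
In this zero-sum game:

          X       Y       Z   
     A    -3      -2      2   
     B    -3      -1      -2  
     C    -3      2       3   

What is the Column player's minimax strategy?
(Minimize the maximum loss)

Column should play X, value = -3

Work:
Column player minimizes Row's maximum payoff:
Column X: max payoff to Row = -3
Column Y: max payoff to Row = 2
Column Z: max payoff to Row = 3
Minimum is -3, achieved by column X.
Minimax strategy: X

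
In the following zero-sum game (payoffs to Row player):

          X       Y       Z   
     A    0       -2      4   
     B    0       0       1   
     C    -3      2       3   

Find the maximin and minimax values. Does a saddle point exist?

Maximin = 0, Minimax = 0, Saddle: True

Work:
Row minimums: [-2, 0, -3] → maximin = 0
Column maximums: [0, 2, 4] → minimax = 0
Saddle point exists! Game value = 0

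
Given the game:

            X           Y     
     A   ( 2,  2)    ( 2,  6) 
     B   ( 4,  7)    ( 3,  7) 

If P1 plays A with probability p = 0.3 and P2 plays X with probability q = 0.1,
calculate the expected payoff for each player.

E[P1] = 2.77, E[P2] = 6.58

Work:
E[P1] = p·q·π₁(A,X) + p·(1-q)·π₁(A,Y) + (1-p)·q·π₁(B,X) + (1-p)·(1-q)·π₁(B,Y)
= 0.3·0.1·2 + 0.3·0.9·2 + 0.7·0.1·4 + 0.7·0.9·3
= 2.77

E[P2] = 6.58 (similar calculation)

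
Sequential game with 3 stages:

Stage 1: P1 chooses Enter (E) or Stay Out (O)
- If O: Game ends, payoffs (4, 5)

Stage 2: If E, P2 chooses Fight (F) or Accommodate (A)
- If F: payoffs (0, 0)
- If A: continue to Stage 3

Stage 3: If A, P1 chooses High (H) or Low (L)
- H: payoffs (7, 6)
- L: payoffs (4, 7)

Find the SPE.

SPE: (E, A, H); Outcome (7, 6)

Work:
Stage 3: P1 chooses H (7 vs 4)
Stage 2: P2: F->0, A->6 (anticipating H). Choose A
Stage 1: P1: O->4, E->7 (anticipating A, H). Choose E
SPE path: E -> A -> H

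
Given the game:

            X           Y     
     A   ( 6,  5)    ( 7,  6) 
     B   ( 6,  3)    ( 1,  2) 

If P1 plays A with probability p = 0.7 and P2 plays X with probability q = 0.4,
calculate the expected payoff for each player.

E[P1] = 5.52, E[P2] = 4.64

Work:
E[P1] = p·q·π₁(A,X) + p·(1-q)·π₁(A,Y) + (1-p)·q·π₁(B,X) + (1-p)·(1-q)·π₁(B,Y)
= 0.7·0.4·6 + 0.7·0.6·7 + 0.3·0.4·6 + 0.3·0.6·1
= 5.52

E[P2] = 4.64 (similar calculation)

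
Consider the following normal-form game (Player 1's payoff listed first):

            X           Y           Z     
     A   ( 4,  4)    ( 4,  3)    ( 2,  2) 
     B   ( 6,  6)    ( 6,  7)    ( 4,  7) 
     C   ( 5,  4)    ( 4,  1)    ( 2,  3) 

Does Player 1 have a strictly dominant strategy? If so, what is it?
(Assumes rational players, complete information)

Yes, Player 1's strictly dominant strategy is B

Work:
A strategy strictly dominates another if it gives a strictly higher payoff against every opponent action. Compare each pair of P1's strategies column-by-column:
  A vs B: [4 vs 6, 4 vs 6, 2 vs 4] → A does not strictly dominate B (column X: 4 ≤ 6)
  A vs C: [4 vs 5, 4 vs 4, 2 vs 2] → A does not strictly dominate C (column X: 4 ≤ 5)
  B vs A: [6 vs 4, 6 vs 4, 4 vs 2] → B strictly dominates A
  B vs C: [6 vs 5, 6 vs 4, 4 vs 2] → B strictly dominates C
  C vs A: [5 vs 4, 4 vs 4, 2 vs 2] → C does not strictly dominate A (column Y: 4 ≤ 4)
  C vs B: [5 vs 6, 4 vs 6, 2 vs 4] → C does not strictly dominate B (column X: 5 ≤ 6)
B strictly dominates every other strategy → strictly dominant.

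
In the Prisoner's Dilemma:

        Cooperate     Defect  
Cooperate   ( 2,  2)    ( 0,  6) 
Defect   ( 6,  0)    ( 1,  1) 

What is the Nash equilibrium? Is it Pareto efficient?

(Defect, Defect) is NE; not Pareto efficient

Work:
Defect dominates Cooperate for both players:
If P2 cooperates: Defect (6) > Cooperate (2)
If P2 defects: Defect (1) > Cooperate (0)
NE: (Defect, Defect) with payoff (1, 1)
But (Cooperate, Cooperate) = (2, 2) Pareto dominates (1, 1)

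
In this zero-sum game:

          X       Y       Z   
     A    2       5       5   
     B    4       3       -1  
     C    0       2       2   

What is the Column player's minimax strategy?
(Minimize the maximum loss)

Column should play X, value = 4

Work:
Column player minimizes Row's maximum payoff:
Column X: max payoff to Row = 4
Column Y: max payoff to Row = 5
Column Z: max payoff to Row = 5
Minimum is 4, achieved by column X.
Minimax strategy: X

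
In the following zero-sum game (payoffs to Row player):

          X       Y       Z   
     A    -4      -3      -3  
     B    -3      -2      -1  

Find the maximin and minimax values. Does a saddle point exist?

Maximin = -3, Minimax = -3, Saddle: True

Work:
Row minimums: [-4, -3] → maximin = -3
Column maximums: [-3, -2, -1] → minimax = -3
Saddle point exists! Game value = -3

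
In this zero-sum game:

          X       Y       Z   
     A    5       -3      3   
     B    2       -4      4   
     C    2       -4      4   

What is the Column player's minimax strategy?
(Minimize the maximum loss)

Column should play Y, value = -3

Work:
Column player minimizes Row's maximum payoff:
Column X: max payoff to Row = 5
Column Y: max payoff to Row = -3
Column Z: max payoff to Row = 4
Minimum is -3, achieved by column Y.
Minimax strategy: Y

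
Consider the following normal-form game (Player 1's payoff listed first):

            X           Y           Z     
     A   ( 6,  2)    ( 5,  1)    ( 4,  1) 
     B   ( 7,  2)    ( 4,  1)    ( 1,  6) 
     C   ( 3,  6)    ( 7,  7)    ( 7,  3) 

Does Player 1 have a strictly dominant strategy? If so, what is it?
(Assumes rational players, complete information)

No strictly dominant strategy exists for Player 1

Work:
A strategy strictly dominates another if it gives a strictly higher payoff against every opponent action. Compare each pair of P1's strategies column-by-column:
  A vs B: [6 vs 7, 5 vs 4, 4 vs 1] → A does not strictly dominate B (column X: 6 ≤ 7)
  A vs C: [6 vs 3, 5 vs 7, 4 vs 7] → A does not strictly dominate C (column Y: 5 ≤ 7)
  B vs A: [7 vs 6, 4 vs 5, 1 vs 4] → B does not strictly dominate A (column Y: 4 ≤ 5)
  B vs C: [7 vs 3, 4 vs 7, 1 vs 7] → B does not strictly dominate C (column Y: 4 ≤ 7)
  C vs A: [3 vs 6, 7 vs 5, 7 vs 4] → C does not strictly dominate A (column X: 3 ≤ 6)
  C vs B: [3 vs 7, 7 vs 4, 7 vs 1] → C does not strictly dominate B (column X: 3 ≤ 7)
No single strategy strictly dominates all others → no strictly dominant strategy.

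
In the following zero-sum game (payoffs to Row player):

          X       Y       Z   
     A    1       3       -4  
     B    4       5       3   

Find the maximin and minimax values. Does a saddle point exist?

Maximin = 3, Minimax = 3, Saddle: True

Work:
Row minimums: [-4, 3] → maximin = 3
Column maximums: [4, 5, 3] → minimax = 3
Saddle point exists! Game value = 3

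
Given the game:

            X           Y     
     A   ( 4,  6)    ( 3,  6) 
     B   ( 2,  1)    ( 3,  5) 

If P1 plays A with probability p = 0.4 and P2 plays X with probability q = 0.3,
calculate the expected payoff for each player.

E[P1] = 2.94, E[P2] = 4.68

Work:
E[P1] = p·q·π₁(A,X) + p·(1-q)·π₁(A,Y) + (1-p)·q·π₁(B,X) + (1-p)·(1-q)·π₁(B,Y)
= 0.4·0.3·4 + 0.4·0.7·3 + 0.6·0.3·2 + 0.6·0.7·3
= 2.94

E[P2] = 4.68 (similar calculation)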